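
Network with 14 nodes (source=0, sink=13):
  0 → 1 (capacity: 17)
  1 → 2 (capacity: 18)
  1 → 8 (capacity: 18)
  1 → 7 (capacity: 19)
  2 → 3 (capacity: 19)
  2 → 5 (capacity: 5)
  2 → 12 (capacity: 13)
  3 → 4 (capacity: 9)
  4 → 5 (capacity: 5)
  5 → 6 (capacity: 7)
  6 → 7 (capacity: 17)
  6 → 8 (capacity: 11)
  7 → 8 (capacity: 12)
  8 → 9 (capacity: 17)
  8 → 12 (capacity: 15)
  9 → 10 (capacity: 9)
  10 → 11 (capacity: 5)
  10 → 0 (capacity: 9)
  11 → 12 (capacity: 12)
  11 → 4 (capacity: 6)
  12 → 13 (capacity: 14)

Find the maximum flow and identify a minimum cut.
Max flow = 14, Min cut edges: (12,13)

Maximum flow: 14
Minimum cut: (12,13)
Partition: S = [0, 1, 2, 3, 4, 5, 6, 7, 8, 9, 10, 11, 12], T = [13]

Max-flow min-cut theorem verified: both equal 14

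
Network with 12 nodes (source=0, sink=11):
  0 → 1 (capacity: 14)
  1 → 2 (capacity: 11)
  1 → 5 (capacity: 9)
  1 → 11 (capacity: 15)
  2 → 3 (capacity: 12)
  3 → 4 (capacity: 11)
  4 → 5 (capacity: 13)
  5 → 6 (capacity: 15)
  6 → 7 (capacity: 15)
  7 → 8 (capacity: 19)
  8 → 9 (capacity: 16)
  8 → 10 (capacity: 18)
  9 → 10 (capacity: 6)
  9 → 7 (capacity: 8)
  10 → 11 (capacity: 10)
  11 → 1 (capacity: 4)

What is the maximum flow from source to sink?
Maximum flow = 14

Max flow: 14

Flow assignment:
  0 → 1: 14/14
  1 → 11: 14/15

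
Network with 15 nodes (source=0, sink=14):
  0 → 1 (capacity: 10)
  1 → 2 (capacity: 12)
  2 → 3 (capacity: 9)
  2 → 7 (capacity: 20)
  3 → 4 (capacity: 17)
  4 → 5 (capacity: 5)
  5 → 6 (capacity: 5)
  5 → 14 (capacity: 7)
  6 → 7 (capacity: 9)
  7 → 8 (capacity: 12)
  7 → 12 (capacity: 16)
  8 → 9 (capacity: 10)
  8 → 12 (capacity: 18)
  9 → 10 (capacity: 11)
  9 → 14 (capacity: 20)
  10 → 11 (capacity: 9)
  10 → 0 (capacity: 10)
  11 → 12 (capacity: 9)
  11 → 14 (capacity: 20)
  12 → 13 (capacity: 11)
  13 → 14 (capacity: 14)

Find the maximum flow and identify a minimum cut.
Max flow = 10, Min cut edges: (0,1)

Maximum flow: 10
Minimum cut: (0,1)
Partition: S = [0], T = [1, 2, 3, 4, 5, 6, 7, 8, 9, 10, 11, 12, 13, 14]

Max-flow min-cut theorem verified: both equal 10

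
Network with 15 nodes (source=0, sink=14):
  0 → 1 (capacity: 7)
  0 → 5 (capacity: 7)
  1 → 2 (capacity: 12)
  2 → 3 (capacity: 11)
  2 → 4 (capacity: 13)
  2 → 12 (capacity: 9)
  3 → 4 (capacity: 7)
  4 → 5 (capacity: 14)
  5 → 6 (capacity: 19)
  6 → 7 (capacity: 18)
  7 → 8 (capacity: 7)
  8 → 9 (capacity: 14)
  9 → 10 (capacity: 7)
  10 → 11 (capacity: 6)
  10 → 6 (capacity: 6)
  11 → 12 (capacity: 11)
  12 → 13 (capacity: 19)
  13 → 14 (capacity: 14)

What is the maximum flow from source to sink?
Maximum flow = 13

Max flow: 13

Flow assignment:
  0 → 1: 7/7
  0 → 5: 6/7
  1 → 2: 7/12
  2 → 12: 7/9
  5 → 6: 6/19
  6 → 7: 6/18
  7 → 8: 6/7
  8 → 9: 6/14
  9 → 10: 6/7
  10 → 11: 6/6
  11 → 12: 6/11
  12 → 13: 13/19
  13 → 14: 13/14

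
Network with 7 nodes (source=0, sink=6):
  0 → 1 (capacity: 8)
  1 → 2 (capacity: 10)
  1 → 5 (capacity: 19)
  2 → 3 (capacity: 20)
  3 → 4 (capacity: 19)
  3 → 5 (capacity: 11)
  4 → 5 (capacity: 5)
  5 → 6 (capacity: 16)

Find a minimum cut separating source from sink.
Min cut value = 8, edges: (0,1)

Min cut value: 8
Partition: S = [0], T = [1, 2, 3, 4, 5, 6]
Cut edges: (0,1)

By max-flow min-cut theorem, max flow = min cut = 8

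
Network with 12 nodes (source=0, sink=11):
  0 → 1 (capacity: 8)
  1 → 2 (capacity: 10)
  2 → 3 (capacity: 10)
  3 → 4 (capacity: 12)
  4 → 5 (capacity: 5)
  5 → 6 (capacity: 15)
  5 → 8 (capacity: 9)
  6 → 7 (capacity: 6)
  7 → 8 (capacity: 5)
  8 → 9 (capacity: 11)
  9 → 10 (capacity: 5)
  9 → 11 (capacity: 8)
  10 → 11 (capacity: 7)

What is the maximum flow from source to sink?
Maximum flow = 5

Max flow: 5

Flow assignment:
  0 → 1: 5/8
  1 → 2: 5/10
  2 → 3: 5/10
  3 → 4: 5/12
  4 → 5: 5/5
  5 → 8: 5/9
  8 → 9: 5/11
  9 → 11: 5/8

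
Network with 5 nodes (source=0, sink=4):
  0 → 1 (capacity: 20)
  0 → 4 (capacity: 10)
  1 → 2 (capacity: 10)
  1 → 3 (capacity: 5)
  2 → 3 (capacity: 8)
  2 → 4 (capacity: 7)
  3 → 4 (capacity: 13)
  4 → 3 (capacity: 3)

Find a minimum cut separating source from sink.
Min cut value = 25, edges: (0,4), (1,2), (1,3)

Min cut value: 25
Partition: S = [0, 1], T = [2, 3, 4]
Cut edges: (0,4), (1,2), (1,3)

By max-flow min-cut theorem, max flow = min cut = 25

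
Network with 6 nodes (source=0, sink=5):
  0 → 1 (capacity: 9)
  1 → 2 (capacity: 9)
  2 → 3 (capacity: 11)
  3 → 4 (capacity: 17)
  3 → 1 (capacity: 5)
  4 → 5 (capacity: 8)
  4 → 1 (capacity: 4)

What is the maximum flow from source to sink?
Maximum flow = 8

Max flow: 8

Flow assignment:
  0 → 1: 8/9
  1 → 2: 9/9
  2 → 3: 9/11
  3 → 4: 8/17
  3 → 1: 1/5
  4 → 5: 8/8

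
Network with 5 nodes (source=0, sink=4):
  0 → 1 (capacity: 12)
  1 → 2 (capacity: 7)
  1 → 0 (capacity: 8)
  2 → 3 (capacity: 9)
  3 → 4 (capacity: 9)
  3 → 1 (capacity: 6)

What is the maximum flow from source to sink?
Maximum flow = 7

Max flow: 7

Flow assignment:
  0 → 1: 7/12
  1 → 2: 7/7
  2 → 3: 7/9
  3 → 4: 7/9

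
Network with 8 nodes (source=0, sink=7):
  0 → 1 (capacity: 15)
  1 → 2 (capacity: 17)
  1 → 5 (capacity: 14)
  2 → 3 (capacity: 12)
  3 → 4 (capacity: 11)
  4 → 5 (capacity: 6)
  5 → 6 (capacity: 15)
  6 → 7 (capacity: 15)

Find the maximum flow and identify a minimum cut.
Max flow = 15, Min cut edges: (6,7)

Maximum flow: 15
Minimum cut: (6,7)
Partition: S = [0, 1, 2, 3, 4, 5, 6], T = [7]

Max-flow min-cut theorem verified: both equal 15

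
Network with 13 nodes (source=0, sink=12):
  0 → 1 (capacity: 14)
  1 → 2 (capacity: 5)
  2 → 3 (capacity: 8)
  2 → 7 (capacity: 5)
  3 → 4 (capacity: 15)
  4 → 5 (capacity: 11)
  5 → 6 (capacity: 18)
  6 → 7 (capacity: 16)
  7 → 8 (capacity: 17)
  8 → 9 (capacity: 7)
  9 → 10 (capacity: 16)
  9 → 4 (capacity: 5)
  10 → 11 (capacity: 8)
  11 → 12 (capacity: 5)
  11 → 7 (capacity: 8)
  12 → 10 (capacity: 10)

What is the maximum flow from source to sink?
Maximum flow = 5

Max flow: 5

Flow assignment:
  0 → 1: 5/14
  1 → 2: 5/5
  2 → 7: 5/5
  7 → 8: 5/17
  8 → 9: 5/7
  9 → 10: 5/16
  10 → 11: 5/8
  11 → 12: 5/5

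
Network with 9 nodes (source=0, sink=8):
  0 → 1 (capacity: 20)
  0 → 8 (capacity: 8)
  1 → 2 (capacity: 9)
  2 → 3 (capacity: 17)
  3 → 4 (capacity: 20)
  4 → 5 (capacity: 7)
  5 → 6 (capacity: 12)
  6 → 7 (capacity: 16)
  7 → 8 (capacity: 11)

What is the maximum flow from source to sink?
Maximum flow = 15

Max flow: 15

Flow assignment:
  0 → 1: 7/20
  0 → 8: 8/8
  1 → 2: 7/9
  2 → 3: 7/17
  3 → 4: 7/20
  4 → 5: 7/7
  5 → 6: 7/12
  6 → 7: 7/16
  7 → 8: 7/11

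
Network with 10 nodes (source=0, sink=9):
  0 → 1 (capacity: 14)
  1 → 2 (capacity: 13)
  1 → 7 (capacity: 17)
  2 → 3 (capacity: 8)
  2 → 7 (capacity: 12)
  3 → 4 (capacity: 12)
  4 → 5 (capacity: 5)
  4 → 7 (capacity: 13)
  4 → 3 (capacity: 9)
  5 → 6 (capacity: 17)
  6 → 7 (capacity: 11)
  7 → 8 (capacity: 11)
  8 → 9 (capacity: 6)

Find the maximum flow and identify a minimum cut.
Max flow = 6, Min cut edges: (8,9)

Maximum flow: 6
Minimum cut: (8,9)
Partition: S = [0, 1, 2, 3, 4, 5, 6, 7, 8], T = [9]

Max-flow min-cut theorem verified: both equal 6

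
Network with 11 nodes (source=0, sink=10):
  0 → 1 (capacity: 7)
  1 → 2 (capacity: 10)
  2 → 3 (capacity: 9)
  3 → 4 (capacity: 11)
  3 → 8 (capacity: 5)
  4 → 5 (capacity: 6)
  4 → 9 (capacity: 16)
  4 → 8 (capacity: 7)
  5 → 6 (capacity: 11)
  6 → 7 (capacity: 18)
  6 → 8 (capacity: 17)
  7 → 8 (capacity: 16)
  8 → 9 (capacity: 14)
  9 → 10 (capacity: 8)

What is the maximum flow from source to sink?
Maximum flow = 7

Max flow: 7

Flow assignment:
  0 → 1: 7/7
  1 → 2: 7/10
  2 → 3: 7/9
  3 → 4: 7/11
  4 → 9: 7/16
  9 → 10: 7/8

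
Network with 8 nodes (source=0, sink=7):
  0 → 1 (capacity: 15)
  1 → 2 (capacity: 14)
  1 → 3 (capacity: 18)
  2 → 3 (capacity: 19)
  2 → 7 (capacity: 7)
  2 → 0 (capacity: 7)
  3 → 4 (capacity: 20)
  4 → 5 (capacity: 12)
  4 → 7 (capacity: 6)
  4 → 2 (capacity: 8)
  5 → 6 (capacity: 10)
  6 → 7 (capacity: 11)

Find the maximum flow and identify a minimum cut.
Max flow = 15, Min cut edges: (0,1)

Maximum flow: 15
Minimum cut: (0,1)
Partition: S = [0], T = [1, 2, 3, 4, 5, 6, 7]

Max-flow min-cut theorem verified: both equal 15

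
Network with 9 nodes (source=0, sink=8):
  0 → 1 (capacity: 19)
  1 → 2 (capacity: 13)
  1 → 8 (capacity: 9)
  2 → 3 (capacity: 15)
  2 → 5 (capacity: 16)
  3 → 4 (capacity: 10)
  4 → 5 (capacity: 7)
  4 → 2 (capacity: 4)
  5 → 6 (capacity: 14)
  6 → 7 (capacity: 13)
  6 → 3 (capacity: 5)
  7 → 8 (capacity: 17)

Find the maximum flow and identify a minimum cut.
Max flow = 19, Min cut edges: (0,1)

Maximum flow: 19
Minimum cut: (0,1)
Partition: S = [0], T = [1, 2, 3, 4, 5, 6, 7, 8]

Max-flow min-cut theorem verified: both equal 19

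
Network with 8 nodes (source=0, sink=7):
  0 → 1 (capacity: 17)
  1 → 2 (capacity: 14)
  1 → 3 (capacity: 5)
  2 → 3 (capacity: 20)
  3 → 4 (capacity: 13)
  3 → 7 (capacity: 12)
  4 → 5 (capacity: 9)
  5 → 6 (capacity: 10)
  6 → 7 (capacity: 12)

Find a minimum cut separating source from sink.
Min cut value = 17, edges: (0,1)

Min cut value: 17
Partition: S = [0], T = [1, 2, 3, 4, 5, 6, 7]
Cut edges: (0,1)

By max-flow min-cut theorem, max flow = min cut = 17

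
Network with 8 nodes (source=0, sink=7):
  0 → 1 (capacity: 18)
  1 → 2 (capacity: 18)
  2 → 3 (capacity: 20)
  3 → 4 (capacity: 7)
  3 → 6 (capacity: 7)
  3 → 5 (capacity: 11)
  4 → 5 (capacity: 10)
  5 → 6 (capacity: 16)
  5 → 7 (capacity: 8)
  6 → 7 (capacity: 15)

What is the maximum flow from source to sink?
Maximum flow = 18

Max flow: 18

Flow assignment:
  0 → 1: 18/18
  1 → 2: 18/18
  2 → 3: 18/20
  3 → 6: 7/7
  3 → 5: 11/11
  5 → 6: 3/16
  5 → 7: 8/8
  6 → 7: 10/15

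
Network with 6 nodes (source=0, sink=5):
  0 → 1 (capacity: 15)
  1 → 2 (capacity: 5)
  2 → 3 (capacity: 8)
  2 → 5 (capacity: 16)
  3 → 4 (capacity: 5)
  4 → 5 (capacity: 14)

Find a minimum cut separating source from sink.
Min cut value = 5, edges: (1,2)

Min cut value: 5
Partition: S = [0, 1], T = [2, 3, 4, 5]
Cut edges: (1,2)

By max-flow min-cut theorem, max flow = min cut = 5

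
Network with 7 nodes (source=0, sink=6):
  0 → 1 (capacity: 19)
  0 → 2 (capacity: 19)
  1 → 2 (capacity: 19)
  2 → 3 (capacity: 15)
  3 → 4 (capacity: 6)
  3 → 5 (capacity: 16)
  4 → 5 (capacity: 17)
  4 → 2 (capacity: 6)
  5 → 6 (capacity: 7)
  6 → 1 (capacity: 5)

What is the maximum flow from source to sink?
Maximum flow = 7

Max flow: 7

Flow assignment:
  0 → 2: 7/19
  2 → 3: 7/15
  3 → 5: 7/16
  5 → 6: 7/7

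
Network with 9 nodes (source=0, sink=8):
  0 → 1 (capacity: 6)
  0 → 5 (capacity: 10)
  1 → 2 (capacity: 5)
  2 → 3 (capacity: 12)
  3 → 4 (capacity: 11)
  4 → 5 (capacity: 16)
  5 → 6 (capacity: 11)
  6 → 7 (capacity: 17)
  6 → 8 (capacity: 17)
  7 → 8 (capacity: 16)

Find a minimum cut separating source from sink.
Min cut value = 11, edges: (5,6)

Min cut value: 11
Partition: S = [0, 1, 2, 3, 4, 5], T = [6, 7, 8]
Cut edges: (5,6)

By max-flow min-cut theorem, max flow = min cut = 11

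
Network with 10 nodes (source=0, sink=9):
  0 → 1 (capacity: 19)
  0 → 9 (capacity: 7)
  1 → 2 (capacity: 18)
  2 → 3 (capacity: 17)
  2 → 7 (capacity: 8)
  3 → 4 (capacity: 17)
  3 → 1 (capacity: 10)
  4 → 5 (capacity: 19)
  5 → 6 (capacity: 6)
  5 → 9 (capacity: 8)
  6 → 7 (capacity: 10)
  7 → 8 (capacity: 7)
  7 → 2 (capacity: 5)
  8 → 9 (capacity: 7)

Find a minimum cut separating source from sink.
Min cut value = 22, edges: (0,9), (5,9), (8,9)

Min cut value: 22
Partition: S = [0, 1, 2, 3, 4, 5, 6, 7, 8], T = [9]
Cut edges: (0,9), (5,9), (8,9)

By max-flow min-cut theorem, max flow = min cut = 22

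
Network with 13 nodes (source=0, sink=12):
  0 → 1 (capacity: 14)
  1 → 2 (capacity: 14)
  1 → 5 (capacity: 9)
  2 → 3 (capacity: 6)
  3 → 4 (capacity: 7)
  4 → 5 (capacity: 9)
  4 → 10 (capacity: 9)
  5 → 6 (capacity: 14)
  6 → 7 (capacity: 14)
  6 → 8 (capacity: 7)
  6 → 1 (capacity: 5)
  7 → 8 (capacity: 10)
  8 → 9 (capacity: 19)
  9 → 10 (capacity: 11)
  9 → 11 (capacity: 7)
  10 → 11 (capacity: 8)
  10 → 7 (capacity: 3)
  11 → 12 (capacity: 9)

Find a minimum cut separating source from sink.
Min cut value = 9, edges: (11,12)

Min cut value: 9
Partition: S = [0, 1, 2, 3, 4, 5, 6, 7, 8, 9, 10, 11], T = [12]
Cut edges: (11,12)

By max-flow min-cut theorem, max flow = min cut = 9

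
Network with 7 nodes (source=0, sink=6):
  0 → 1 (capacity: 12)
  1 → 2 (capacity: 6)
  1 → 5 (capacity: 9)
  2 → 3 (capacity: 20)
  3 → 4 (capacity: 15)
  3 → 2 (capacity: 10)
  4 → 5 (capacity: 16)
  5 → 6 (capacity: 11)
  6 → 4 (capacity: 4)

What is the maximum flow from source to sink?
Maximum flow = 11

Max flow: 11

Flow assignment:
  0 → 1: 11/12
  1 → 2: 3/6
  1 → 5: 8/9
  2 → 3: 3/20
  3 → 4: 3/15
  4 → 5: 3/16
  5 → 6: 11/11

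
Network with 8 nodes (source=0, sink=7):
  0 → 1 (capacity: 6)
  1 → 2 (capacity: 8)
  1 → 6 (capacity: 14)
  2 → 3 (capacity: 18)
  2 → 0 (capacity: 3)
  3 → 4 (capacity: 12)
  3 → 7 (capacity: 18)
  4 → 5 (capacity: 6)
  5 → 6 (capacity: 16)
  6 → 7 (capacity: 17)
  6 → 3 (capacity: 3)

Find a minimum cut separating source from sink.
Min cut value = 6, edges: (0,1)

Min cut value: 6
Partition: S = [0], T = [1, 2, 3, 4, 5, 6, 7]
Cut edges: (0,1)

By max-flow min-cut theorem, max flow = min cut = 6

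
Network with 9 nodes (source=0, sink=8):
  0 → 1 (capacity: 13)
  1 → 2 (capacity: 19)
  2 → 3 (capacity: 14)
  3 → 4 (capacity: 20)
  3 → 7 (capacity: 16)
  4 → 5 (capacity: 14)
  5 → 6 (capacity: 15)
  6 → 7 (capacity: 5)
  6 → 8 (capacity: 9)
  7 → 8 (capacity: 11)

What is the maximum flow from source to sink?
Maximum flow = 13

Max flow: 13

Flow assignment:
  0 → 1: 13/13
  1 → 2: 13/19
  2 → 3: 13/14
  3 → 4: 2/20
  3 → 7: 11/16
  4 → 5: 2/14
  5 → 6: 2/15
  6 → 8: 2/9
  7 → 8: 11/11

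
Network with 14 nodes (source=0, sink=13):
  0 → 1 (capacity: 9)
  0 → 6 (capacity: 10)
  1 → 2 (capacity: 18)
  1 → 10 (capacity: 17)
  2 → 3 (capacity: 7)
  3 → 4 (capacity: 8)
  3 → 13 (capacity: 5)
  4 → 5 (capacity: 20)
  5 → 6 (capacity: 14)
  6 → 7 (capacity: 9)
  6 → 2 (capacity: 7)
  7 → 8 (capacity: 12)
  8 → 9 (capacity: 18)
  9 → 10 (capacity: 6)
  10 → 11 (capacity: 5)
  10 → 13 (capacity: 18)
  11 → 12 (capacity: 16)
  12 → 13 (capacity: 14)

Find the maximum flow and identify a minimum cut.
Max flow = 19, Min cut edges: (0,1), (0,6)

Maximum flow: 19
Minimum cut: (0,1), (0,6)
Partition: S = [0], T = [1, 2, 3, 4, 5, 6, 7, 8, 9, 10, 11, 12, 13]

Max-flow min-cut theorem verified: both equal 19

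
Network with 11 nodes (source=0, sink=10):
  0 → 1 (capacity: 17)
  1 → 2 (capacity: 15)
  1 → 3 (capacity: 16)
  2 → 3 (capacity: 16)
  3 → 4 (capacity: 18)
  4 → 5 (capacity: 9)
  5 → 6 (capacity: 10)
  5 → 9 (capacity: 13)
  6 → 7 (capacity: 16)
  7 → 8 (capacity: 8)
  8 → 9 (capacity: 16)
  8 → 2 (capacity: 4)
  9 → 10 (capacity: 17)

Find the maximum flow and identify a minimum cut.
Max flow = 9, Min cut edges: (4,5)

Maximum flow: 9
Minimum cut: (4,5)
Partition: S = [0, 1, 2, 3, 4], T = [5, 6, 7, 8, 9, 10]

Max-flow min-cut theorem verified: both equal 9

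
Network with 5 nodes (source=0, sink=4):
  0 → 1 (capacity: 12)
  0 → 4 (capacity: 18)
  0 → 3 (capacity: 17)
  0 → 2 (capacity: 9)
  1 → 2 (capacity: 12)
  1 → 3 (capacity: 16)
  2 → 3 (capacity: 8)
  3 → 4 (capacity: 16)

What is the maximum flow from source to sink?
Maximum flow = 34

Max flow: 34

Flow assignment:
  0 → 4: 18/18
  0 → 3: 8/17
  0 → 2: 8/9
  2 → 3: 8/8
  3 → 4: 16/16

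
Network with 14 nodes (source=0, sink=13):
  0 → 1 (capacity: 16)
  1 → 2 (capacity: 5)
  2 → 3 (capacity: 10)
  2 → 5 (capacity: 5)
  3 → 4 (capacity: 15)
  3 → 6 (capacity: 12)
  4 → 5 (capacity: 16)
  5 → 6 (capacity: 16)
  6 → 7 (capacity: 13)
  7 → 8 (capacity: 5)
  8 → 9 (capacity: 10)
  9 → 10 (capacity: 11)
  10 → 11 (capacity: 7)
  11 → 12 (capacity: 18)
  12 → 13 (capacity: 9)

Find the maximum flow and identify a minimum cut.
Max flow = 5, Min cut edges: (7,8)

Maximum flow: 5
Minimum cut: (7,8)
Partition: S = [0, 1, 2, 3, 4, 5, 6, 7], T = [8, 9, 10, 11, 12, 13]

Max-flow min-cut theorem verified: both equal 5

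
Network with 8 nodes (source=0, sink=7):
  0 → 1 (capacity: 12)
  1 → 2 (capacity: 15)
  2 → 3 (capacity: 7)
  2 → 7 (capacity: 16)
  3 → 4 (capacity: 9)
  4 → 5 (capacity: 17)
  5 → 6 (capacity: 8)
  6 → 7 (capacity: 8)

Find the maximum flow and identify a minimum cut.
Max flow = 12, Min cut edges: (0,1)

Maximum flow: 12
Minimum cut: (0,1)
Partition: S = [0], T = [1, 2, 3, 4, 5, 6, 7]

Max-flow min-cut theorem verified: both equal 12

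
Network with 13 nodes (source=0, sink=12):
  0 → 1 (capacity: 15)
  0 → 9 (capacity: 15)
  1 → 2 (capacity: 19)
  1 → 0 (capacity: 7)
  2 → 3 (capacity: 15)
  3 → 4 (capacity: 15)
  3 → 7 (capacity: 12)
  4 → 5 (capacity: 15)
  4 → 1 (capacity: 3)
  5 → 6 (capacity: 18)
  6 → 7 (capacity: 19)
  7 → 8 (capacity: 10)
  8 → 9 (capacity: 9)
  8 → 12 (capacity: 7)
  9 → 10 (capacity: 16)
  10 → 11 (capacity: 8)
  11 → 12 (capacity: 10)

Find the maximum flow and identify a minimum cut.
Max flow = 15, Min cut edges: (8,12), (10,11)

Maximum flow: 15
Minimum cut: (8,12), (10,11)
Partition: S = [0, 1, 2, 3, 4, 5, 6, 7, 8, 9, 10], T = [11, 12]

Max-flow min-cut theorem verified: both equal 15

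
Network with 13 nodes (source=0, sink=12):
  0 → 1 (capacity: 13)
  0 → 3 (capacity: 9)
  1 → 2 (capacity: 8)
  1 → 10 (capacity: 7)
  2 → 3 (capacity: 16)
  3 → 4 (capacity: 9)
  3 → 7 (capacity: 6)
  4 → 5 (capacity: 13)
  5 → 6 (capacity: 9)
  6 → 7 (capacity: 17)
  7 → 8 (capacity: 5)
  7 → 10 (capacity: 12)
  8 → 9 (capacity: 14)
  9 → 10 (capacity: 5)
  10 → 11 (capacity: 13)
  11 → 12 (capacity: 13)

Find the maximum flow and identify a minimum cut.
Max flow = 13, Min cut edges: (11,12)

Maximum flow: 13
Minimum cut: (11,12)
Partition: S = [0, 1, 2, 3, 4, 5, 6, 7, 8, 9, 10, 11], T = [12]

Max-flow min-cut theorem verified: both equal 13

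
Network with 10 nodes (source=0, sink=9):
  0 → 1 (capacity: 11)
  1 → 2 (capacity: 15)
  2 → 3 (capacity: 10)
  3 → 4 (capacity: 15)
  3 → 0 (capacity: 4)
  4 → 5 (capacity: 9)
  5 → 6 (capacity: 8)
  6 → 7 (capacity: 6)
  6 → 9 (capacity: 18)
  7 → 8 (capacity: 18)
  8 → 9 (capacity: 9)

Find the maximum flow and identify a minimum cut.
Max flow = 8, Min cut edges: (5,6)

Maximum flow: 8
Minimum cut: (5,6)
Partition: S = [0, 1, 2, 3, 4, 5], T = [6, 7, 8, 9]

Max-flow min-cut theorem verified: both equal 8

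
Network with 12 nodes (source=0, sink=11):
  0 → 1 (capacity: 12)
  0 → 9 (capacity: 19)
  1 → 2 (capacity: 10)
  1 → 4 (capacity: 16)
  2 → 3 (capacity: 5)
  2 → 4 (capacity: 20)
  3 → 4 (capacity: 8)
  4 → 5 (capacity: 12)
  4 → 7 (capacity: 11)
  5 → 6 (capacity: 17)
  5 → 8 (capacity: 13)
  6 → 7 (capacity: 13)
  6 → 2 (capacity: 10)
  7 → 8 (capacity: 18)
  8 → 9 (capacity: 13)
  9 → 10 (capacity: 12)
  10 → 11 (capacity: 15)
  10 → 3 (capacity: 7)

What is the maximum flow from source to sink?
Maximum flow = 12

Max flow: 12

Flow assignment:
  0 → 1: 12/12
  1 → 4: 12/16
  4 → 5: 12/12
  5 → 8: 12/13
  8 → 9: 12/13
  9 → 10: 12/12
  10 → 11: 12/15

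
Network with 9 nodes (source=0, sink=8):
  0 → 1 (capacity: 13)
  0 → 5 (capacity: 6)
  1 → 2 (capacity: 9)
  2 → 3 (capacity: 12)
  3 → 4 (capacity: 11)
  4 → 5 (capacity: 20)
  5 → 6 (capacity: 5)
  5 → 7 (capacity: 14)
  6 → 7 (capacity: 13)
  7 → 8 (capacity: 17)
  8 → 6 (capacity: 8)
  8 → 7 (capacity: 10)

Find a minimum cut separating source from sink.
Min cut value = 15, edges: (0,5), (1,2)

Min cut value: 15
Partition: S = [0, 1], T = [2, 3, 4, 5, 6, 7, 8]
Cut edges: (0,5), (1,2)

By max-flow min-cut theorem, max flow = min cut = 15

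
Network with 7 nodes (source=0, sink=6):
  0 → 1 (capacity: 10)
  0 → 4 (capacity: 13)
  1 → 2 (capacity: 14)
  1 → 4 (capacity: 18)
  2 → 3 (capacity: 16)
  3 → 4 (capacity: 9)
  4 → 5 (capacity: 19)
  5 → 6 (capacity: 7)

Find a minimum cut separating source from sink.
Min cut value = 7, edges: (5,6)

Min cut value: 7
Partition: S = [0, 1, 2, 3, 4, 5], T = [6]
Cut edges: (5,6)

By max-flow min-cut theorem, max flow = min cut = 7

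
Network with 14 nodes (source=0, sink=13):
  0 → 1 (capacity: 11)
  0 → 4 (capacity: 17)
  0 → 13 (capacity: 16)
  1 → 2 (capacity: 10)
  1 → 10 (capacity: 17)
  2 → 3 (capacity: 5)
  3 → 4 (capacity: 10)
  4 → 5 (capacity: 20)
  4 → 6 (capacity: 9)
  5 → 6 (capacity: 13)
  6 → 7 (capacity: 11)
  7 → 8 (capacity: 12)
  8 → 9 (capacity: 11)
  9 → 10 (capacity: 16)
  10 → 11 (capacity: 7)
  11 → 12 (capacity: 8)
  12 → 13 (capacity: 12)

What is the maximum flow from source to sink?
Maximum flow = 23

Max flow: 23

Flow assignment:
  0 → 4: 7/17
  0 → 13: 16/16
  4 → 5: 2/20
  4 → 6: 5/9
  5 → 6: 2/13
  6 → 7: 7/11
  7 → 8: 7/12
  8 → 9: 7/11
  9 → 10: 7/16
  10 → 11: 7/7
  11 → 12: 7/8
  12 → 13: 7/12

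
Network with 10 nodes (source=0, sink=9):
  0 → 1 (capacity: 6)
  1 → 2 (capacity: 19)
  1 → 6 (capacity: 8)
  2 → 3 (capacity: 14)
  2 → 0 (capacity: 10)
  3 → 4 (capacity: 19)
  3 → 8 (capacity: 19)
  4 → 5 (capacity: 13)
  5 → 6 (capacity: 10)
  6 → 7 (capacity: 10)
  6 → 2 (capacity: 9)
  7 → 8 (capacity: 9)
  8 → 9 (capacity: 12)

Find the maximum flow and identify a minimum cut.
Max flow = 6, Min cut edges: (0,1)

Maximum flow: 6
Minimum cut: (0,1)
Partition: S = [0], T = [1, 2, 3, 4, 5, 6, 7, 8, 9]

Max-flow min-cut theorem verified: both equal 6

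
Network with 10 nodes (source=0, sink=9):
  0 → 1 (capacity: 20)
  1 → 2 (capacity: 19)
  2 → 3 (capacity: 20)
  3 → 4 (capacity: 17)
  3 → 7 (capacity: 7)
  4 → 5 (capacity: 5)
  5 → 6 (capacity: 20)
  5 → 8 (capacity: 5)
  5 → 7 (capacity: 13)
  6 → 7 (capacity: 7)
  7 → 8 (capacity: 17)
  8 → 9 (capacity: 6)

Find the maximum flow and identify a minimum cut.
Max flow = 6, Min cut edges: (8,9)

Maximum flow: 6
Minimum cut: (8,9)
Partition: S = [0, 1, 2, 3, 4, 5, 6, 7, 8], T = [9]

Max-flow min-cut theorem verified: both equal 6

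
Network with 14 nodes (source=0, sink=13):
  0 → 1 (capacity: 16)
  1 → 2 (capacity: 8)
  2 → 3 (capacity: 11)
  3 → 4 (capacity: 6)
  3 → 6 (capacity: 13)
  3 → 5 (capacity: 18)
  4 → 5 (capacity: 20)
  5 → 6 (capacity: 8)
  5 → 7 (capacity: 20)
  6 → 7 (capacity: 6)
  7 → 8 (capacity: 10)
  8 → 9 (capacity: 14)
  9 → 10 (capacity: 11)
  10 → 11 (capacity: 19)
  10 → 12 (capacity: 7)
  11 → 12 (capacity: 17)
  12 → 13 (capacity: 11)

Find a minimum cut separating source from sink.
Min cut value = 8, edges: (1,2)

Min cut value: 8
Partition: S = [0, 1], T = [2, 3, 4, 5, 6, 7, 8, 9, 10, 11, 12, 13]
Cut edges: (1,2)

By max-flow min-cut theorem, max flow = min cut = 8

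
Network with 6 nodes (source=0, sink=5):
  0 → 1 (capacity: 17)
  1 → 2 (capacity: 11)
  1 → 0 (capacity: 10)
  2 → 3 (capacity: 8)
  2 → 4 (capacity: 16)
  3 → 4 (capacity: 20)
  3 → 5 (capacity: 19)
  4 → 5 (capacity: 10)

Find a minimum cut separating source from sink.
Min cut value = 11, edges: (1,2)

Min cut value: 11
Partition: S = [0, 1], T = [2, 3, 4, 5]
Cut edges: (1,2)

By max-flow min-cut theorem, max flow = min cut = 11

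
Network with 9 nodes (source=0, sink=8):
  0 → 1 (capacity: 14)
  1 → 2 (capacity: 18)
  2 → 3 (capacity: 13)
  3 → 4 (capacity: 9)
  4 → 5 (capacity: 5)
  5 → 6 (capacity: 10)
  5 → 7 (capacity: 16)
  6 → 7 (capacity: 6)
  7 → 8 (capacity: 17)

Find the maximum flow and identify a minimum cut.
Max flow = 5, Min cut edges: (4,5)

Maximum flow: 5
Minimum cut: (4,5)
Partition: S = [0, 1, 2, 3, 4], T = [5, 6, 7, 8]

Max-flow min-cut theorem verified: both equal 5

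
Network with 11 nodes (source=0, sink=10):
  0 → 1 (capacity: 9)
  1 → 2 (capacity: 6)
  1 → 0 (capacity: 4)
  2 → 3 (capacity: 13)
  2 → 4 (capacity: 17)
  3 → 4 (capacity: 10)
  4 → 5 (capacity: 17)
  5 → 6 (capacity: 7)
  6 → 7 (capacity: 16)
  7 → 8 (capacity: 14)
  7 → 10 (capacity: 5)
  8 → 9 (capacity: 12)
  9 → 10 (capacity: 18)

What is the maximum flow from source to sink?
Maximum flow = 6

Max flow: 6

Flow assignment:
  0 → 1: 6/9
  1 → 2: 6/6
  2 → 4: 6/17
  4 → 5: 6/17
  5 → 6: 6/7
  6 → 7: 6/16
  7 → 8: 1/14
  7 → 10: 5/5
  8 → 9: 1/12
  9 → 10: 1/18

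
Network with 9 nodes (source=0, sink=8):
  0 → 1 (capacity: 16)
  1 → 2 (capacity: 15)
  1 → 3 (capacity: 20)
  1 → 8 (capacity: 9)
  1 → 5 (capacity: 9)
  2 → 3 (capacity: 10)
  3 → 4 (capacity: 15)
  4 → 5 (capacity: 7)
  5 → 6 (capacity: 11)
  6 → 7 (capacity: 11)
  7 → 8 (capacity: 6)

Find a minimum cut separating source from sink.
Min cut value = 15, edges: (1,8), (7,8)

Min cut value: 15
Partition: S = [0, 1, 2, 3, 4, 5, 6, 7], T = [8]
Cut edges: (1,8), (7,8)

By max-flow min-cut theorem, max flow = min cut = 15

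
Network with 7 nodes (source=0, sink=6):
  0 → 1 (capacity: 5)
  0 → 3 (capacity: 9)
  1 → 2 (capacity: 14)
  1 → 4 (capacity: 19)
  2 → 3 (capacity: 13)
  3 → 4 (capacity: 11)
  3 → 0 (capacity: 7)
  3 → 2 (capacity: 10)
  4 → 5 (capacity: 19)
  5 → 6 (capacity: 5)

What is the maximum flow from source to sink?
Maximum flow = 5

Max flow: 5

Flow assignment:
  0 → 3: 5/9
  3 → 4: 5/11
  4 → 5: 5/19
  5 → 6: 5/5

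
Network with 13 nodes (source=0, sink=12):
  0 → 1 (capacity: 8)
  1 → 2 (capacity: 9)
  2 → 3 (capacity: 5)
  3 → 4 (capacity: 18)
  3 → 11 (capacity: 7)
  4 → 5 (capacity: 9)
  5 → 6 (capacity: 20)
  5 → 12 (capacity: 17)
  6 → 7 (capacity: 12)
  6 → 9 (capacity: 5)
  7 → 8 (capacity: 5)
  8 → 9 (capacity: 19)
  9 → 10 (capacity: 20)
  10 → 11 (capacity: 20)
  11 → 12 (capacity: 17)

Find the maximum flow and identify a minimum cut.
Max flow = 5, Min cut edges: (2,3)

Maximum flow: 5
Minimum cut: (2,3)
Partition: S = [0, 1, 2], T = [3, 4, 5, 6, 7, 8, 9, 10, 11, 12]

Max-flow min-cut theorem verified: both equal 5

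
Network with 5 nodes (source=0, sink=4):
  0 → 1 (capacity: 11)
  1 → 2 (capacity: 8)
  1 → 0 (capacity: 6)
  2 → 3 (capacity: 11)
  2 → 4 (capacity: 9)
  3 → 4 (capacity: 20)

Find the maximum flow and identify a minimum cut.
Max flow = 8, Min cut edges: (1,2)

Maximum flow: 8
Minimum cut: (1,2)
Partition: S = [0, 1], T = [2, 3, 4]

Max-flow min-cut theorem verified: both equal 8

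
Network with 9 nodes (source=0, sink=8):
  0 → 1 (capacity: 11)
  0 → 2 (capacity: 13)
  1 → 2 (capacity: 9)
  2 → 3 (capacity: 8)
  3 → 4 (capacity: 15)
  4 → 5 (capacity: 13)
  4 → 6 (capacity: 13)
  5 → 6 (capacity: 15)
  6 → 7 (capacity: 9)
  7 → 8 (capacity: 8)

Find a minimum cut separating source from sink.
Min cut value = 8, edges: (7,8)

Min cut value: 8
Partition: S = [0, 1, 2, 3, 4, 5, 6, 7], T = [8]
Cut edges: (7,8)

By max-flow min-cut theorem, max flow = min cut = 8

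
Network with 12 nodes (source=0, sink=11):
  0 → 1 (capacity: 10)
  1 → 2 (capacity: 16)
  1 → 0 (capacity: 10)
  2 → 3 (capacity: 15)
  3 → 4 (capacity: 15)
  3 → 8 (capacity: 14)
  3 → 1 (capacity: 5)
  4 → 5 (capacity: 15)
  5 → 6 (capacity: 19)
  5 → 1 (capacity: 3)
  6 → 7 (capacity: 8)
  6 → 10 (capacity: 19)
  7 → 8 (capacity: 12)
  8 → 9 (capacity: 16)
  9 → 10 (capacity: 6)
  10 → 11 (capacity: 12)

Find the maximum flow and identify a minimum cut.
Max flow = 10, Min cut edges: (0,1)

Maximum flow: 10
Minimum cut: (0,1)
Partition: S = [0], T = [1, 2, 3, 4, 5, 6, 7, 8, 9, 10, 11]

Max-flow min-cut theorem verified: both equal 10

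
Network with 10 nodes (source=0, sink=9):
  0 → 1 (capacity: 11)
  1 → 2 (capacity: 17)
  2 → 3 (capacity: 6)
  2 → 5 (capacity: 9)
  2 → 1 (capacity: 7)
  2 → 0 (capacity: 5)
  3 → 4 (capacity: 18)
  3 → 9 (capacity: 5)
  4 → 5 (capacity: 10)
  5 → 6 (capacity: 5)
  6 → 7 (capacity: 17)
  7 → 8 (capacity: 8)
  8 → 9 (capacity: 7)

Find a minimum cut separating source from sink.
Min cut value = 10, edges: (3,9), (5,6)

Min cut value: 10
Partition: S = [0, 1, 2, 3, 4, 5], T = [6, 7, 8, 9]
Cut edges: (3,9), (5,6)

By max-flow min-cut theorem, max flow = min cut = 10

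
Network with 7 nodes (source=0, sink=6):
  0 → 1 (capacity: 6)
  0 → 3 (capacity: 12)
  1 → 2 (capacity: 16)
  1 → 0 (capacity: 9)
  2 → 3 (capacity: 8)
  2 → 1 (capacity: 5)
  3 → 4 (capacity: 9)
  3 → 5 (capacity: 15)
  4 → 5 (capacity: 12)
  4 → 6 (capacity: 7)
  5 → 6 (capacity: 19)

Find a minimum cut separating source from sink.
Min cut value = 18, edges: (0,1), (0,3)

Min cut value: 18
Partition: S = [0], T = [1, 2, 3, 4, 5, 6]
Cut edges: (0,1), (0,3)

By max-flow min-cut theorem, max flow = min cut = 18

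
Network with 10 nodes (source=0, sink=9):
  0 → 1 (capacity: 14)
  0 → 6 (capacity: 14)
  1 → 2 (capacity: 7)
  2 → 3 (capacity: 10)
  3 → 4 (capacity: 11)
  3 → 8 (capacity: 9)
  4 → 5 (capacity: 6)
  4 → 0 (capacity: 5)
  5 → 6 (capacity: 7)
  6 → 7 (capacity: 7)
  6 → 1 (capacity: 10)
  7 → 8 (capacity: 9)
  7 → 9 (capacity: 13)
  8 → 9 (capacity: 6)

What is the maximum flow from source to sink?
Maximum flow = 13

Max flow: 13

Flow assignment:
  0 → 1: 6/14
  0 → 6: 7/14
  1 → 2: 6/7
  2 → 3: 6/10
  3 → 8: 6/9
  6 → 7: 7/7
  7 → 9: 7/13
  8 → 9: 6/6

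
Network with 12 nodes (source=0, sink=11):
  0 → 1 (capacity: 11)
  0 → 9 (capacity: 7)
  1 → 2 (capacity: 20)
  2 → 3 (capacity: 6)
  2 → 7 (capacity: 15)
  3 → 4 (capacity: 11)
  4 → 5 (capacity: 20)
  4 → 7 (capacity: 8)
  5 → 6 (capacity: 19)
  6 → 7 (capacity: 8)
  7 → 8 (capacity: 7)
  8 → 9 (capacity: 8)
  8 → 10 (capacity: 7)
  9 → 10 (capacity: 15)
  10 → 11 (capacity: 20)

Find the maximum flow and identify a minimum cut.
Max flow = 14, Min cut edges: (0,9), (7,8)

Maximum flow: 14
Minimum cut: (0,9), (7,8)
Partition: S = [0, 1, 2, 3, 4, 5, 6, 7], T = [8, 9, 10, 11]

Max-flow min-cut theorem verified: both equal 14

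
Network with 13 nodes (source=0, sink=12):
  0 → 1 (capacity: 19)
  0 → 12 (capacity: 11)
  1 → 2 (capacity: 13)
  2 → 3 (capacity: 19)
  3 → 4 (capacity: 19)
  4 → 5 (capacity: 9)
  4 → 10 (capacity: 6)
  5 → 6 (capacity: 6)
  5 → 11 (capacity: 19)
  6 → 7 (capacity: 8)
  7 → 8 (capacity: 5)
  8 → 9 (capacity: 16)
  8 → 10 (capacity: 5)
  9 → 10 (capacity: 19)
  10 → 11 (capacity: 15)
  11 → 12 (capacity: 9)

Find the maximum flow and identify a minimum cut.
Max flow = 20, Min cut edges: (0,12), (11,12)

Maximum flow: 20
Minimum cut: (0,12), (11,12)
Partition: S = [0, 1, 2, 3, 4, 5, 6, 7, 8, 9, 10, 11], T = [12]

Max-flow min-cut theorem verified: both equal 20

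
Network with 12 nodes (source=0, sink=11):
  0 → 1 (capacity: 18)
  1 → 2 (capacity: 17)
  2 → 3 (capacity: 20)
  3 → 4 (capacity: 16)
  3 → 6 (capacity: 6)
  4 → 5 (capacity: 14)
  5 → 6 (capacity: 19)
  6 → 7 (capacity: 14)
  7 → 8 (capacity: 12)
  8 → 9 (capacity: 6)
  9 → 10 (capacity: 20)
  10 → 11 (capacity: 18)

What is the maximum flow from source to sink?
Maximum flow = 6

Max flow: 6

Flow assignment:
  0 → 1: 6/18
  1 → 2: 6/17
  2 → 3: 6/20
  3 → 4: 6/16
  4 → 5: 6/14
  5 → 6: 6/19
  6 → 7: 6/14
  7 → 8: 6/12
  8 → 9: 6/6
  9 → 10: 6/20
  10 → 11: 6/18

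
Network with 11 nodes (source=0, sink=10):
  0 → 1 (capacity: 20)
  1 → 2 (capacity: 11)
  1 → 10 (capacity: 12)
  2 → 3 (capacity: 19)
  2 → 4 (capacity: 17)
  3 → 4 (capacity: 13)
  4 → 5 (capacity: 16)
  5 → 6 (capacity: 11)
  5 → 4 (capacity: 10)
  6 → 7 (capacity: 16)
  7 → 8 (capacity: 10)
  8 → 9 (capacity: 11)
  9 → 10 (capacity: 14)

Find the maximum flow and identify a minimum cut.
Max flow = 20, Min cut edges: (0,1)

Maximum flow: 20
Minimum cut: (0,1)
Partition: S = [0], T = [1, 2, 3, 4, 5, 6, 7, 8, 9, 10]

Max-flow min-cut theorem verified: both equal 20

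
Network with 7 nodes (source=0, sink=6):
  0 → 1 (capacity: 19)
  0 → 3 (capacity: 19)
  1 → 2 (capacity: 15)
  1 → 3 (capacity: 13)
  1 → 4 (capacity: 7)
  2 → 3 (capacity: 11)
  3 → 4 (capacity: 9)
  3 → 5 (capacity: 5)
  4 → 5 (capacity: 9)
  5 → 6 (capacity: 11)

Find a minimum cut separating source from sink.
Min cut value = 11, edges: (5,6)

Min cut value: 11
Partition: S = [0, 1, 2, 3, 4, 5], T = [6]
Cut edges: (5,6)

By max-flow min-cut theorem, max flow = min cut = 11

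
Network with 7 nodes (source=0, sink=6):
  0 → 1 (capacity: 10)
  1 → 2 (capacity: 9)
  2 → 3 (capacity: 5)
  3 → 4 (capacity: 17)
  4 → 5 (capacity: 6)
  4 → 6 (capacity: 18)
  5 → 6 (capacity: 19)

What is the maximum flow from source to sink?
Maximum flow = 5

Max flow: 5

Flow assignment:
  0 → 1: 5/10
  1 → 2: 5/9
  2 → 3: 5/5
  3 → 4: 5/17
  4 → 6: 5/18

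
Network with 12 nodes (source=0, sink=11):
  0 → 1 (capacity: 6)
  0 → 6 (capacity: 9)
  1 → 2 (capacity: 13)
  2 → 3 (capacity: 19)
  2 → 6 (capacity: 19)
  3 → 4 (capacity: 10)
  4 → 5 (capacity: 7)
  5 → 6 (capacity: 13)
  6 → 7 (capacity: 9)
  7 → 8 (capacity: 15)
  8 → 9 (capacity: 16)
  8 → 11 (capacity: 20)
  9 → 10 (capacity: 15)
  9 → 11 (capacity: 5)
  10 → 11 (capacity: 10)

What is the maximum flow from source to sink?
Maximum flow = 9

Max flow: 9

Flow assignment:
  0 → 1: 6/6
  0 → 6: 3/9
  1 → 2: 6/13
  2 → 6: 6/19
  6 → 7: 9/9
  7 → 8: 9/15
  8 → 11: 9/20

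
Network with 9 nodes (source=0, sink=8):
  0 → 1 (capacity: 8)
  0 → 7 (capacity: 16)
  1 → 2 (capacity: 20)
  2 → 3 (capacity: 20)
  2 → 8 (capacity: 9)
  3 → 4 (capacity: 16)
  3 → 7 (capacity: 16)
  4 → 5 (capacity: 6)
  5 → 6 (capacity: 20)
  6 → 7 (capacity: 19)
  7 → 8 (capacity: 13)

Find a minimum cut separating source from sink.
Min cut value = 21, edges: (0,1), (7,8)

Min cut value: 21
Partition: S = [0, 3, 4, 5, 6, 7], T = [1, 2, 8]
Cut edges: (0,1), (7,8)

By max-flow min-cut theorem, max flow = min cut = 21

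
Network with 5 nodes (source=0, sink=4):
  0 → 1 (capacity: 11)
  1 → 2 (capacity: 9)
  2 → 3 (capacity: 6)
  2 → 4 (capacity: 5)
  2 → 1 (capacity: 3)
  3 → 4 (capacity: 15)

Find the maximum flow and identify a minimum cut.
Max flow = 9, Min cut edges: (1,2)

Maximum flow: 9
Minimum cut: (1,2)
Partition: S = [0, 1], T = [2, 3, 4]

Max-flow min-cut theorem verified: both equal 9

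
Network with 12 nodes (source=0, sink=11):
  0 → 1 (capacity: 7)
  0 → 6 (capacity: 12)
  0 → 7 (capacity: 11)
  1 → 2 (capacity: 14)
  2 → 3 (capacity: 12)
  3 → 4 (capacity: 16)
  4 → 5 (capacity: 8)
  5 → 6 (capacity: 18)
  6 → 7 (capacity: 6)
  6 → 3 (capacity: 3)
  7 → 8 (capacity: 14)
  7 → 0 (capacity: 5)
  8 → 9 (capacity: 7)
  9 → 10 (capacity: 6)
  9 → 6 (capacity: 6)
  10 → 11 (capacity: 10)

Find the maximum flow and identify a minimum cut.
Max flow = 6, Min cut edges: (9,10)

Maximum flow: 6
Minimum cut: (9,10)
Partition: S = [0, 1, 2, 3, 4, 5, 6, 7, 8, 9], T = [10, 11]

Max-flow min-cut theorem verified: both equal 6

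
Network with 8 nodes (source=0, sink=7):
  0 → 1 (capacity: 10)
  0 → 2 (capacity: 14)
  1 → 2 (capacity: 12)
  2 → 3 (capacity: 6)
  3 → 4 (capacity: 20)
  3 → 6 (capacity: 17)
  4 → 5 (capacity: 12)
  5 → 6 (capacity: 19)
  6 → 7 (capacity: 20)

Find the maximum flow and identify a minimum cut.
Max flow = 6, Min cut edges: (2,3)

Maximum flow: 6
Minimum cut: (2,3)
Partition: S = [0, 1, 2], T = [3, 4, 5, 6, 7]

Max-flow min-cut theorem verified: both equal 6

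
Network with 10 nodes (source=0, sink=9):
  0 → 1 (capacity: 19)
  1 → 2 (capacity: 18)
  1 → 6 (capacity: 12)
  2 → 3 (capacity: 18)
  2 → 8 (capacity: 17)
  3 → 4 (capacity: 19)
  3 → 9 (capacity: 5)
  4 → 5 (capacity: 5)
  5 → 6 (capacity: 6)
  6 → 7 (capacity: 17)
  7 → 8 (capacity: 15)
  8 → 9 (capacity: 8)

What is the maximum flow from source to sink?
Maximum flow = 13

Max flow: 13

Flow assignment:
  0 → 1: 13/19
  1 → 2: 12/18
  1 → 6: 1/12
  2 → 3: 5/18
  2 → 8: 7/17
  3 → 9: 5/5
  6 → 7: 1/17
  7 → 8: 1/15
  8 → 9: 8/8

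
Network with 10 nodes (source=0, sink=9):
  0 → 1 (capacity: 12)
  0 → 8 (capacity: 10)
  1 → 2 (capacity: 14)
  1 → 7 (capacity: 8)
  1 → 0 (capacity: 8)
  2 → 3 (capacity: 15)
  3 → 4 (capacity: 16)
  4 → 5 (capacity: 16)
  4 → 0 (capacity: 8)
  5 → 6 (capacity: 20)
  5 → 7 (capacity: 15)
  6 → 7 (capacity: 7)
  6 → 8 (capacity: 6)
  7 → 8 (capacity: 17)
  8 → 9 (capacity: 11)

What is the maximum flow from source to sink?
Maximum flow = 11

Max flow: 11

Flow assignment:
  0 → 1: 12/12
  1 → 2: 4/14
  1 → 7: 8/8
  2 → 3: 4/15
  3 → 4: 4/16
  4 → 5: 3/16
  4 → 0: 1/8
  5 → 6: 3/20
  6 → 8: 3/6
  7 → 8: 8/17
  8 → 9: 11/11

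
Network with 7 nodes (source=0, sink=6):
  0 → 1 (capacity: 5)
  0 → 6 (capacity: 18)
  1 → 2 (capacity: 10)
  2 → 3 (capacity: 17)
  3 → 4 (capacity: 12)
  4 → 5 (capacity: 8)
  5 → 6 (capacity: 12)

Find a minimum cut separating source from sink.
Min cut value = 23, edges: (0,1), (0,6)

Min cut value: 23
Partition: S = [0], T = [1, 2, 3, 4, 5, 6]
Cut edges: (0,1), (0,6)

By max-flow min-cut theorem, max flow = min cut = 23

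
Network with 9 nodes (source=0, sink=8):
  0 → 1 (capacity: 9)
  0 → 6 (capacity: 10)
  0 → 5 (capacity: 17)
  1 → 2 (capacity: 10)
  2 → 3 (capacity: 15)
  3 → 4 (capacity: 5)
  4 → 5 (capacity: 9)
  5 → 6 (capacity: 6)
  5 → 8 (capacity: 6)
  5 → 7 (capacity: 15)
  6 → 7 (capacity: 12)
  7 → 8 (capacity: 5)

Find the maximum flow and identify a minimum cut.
Max flow = 11, Min cut edges: (5,8), (7,8)

Maximum flow: 11
Minimum cut: (5,8), (7,8)
Partition: S = [0, 1, 2, 3, 4, 5, 6, 7], T = [8]

Max-flow min-cut theorem verified: both equal 11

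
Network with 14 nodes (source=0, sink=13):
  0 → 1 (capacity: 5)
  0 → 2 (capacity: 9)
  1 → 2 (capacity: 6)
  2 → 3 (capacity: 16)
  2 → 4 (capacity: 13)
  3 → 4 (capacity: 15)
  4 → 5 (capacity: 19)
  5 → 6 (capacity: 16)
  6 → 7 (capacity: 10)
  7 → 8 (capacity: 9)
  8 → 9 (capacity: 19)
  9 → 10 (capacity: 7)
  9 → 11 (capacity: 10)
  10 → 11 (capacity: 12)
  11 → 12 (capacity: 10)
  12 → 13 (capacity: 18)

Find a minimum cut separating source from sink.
Min cut value = 9, edges: (7,8)

Min cut value: 9
Partition: S = [0, 1, 2, 3, 4, 5, 6, 7], T = [8, 9, 10, 11, 12, 13]
Cut edges: (7,8)

By max-flow min-cut theorem, max flow = min cut = 9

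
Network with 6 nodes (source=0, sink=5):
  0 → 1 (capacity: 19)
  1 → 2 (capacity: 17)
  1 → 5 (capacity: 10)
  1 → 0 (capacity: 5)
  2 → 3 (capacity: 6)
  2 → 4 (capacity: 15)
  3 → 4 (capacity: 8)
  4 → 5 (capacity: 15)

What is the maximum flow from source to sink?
Maximum flow = 19

Max flow: 19

Flow assignment:
  0 → 1: 19/19
  1 → 2: 9/17
  1 → 5: 10/10
  2 → 4: 9/15
  4 → 5: 9/15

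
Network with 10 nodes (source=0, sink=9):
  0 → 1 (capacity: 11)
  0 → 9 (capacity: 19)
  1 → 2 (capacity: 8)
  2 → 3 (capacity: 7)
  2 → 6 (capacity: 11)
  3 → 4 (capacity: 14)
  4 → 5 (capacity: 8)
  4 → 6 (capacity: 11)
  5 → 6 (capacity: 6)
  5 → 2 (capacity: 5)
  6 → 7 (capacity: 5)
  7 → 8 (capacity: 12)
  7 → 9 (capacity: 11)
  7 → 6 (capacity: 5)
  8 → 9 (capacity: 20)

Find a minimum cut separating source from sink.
Min cut value = 24, edges: (0,9), (6,7)

Min cut value: 24
Partition: S = [0, 1, 2, 3, 4, 5, 6], T = [7, 8, 9]
Cut edges: (0,9), (6,7)

By max-flow min-cut theorem, max flow = min cut = 24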